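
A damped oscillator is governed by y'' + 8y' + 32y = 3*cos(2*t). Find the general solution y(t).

y = 3*sin(2*t)/65 + 21*cos(2*t)/260 + C1*cos(4*t)*exp(-4*t) + C2*exp(-4*t)*sin(4*t)

Characteristic equation r² + 8r + 32 = 0 has discriminant (8)² - 4·(32) = -64 < 0, so r = -4 ± 4i.
Hence y_h = C1*cos(4*t)*exp(-4*t) + C2*exp(-4*t)*sin(4*t).
Try y_p = A*cos(2*t) + B*sin(2*t). Substituting and equating the coefficients of cos(2t) and sin(2t) gives A = 21/260, B = 3/65, so y_p = 3*sin(2*t)/65 + 21*cos(2*t)/260.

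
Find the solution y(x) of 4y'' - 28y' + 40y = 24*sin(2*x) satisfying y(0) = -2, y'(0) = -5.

Divide through by 4: y'' - 7y' + 10y = 6*sin(2*x).
Characteristic equation r² - 7r + 10 = 0 factors as (r - 5)(r - 2) = 0, so r = 5, 2.
Hence y_h = C1*exp(5*x) + C2*exp(2*x).
Try y_p = A*cos(2*x) + B*sin(2*x). Substituting and equating the coefficients of cos(2x) and sin(2x) gives A = 21/58, B = 9/58, so y_p = 9*sin(2*x)/58 + 21*cos(2*x)/58.
General solution: y = 9*sin(2*x)/58 + 21*cos(2*x)/58 + C1*exp(5*x) + C2*exp(2*x).
Apply the initial conditions: y(0) = 21/58 + C1 + C2 = -2 and y'(0) = 9/29 + 2*C2 + 5*C1 = -5. Solving gives C1 = -17/87, C2 = -13/6.

y = -17*exp(5*x)/87 - 13*exp(2*x)/6 + 9*sin(2*x)/58 + 21*cos(2*x)/58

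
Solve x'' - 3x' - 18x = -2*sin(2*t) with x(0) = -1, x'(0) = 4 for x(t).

Characteristic equation r² - 3r - 18 = 0 factors as (r - 6)(r + 3) = 0, so r = 6, -3.
Hence x_h = C1*exp(6*t) + C2*exp(-3*t).
Try x_p = A*cos(2*t) + B*sin(2*t). Substituting and equating the coefficients of cos(2t) and sin(2t) gives A = -3/130, B = 11/130, so x_p = -3*cos(2*t)/130 + 11*sin(2*t)/130.
General solution: x = -3*cos(2*t)/130 + 11*sin(2*t)/130 + C1*exp(6*t) + C2*exp(-3*t).
Apply the initial conditions: x(0) = -3/130 + C1 + C2 = -1 and x'(0) = 11/65 - 3*C2 + 6*C1 = 4. Solving gives C1 = 1/10, C2 = -14/13.

x = -14*exp(-3*t)/13 - 3*cos(2*t)/130 + exp(6*t)/10 + 11*sin(2*t)/130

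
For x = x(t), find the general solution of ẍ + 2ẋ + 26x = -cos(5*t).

Characteristic equation r² + 2r + 26 = 0 has discriminant (2)² - 4·(26) = -100 < 0, so r = -1 ± 5i.
Hence x_h = C1*cos(5*t)*exp(-t) + C2*exp(-t)*sin(5*t).
Try x_p = A*cos(5*t) + B*sin(5*t). Substituting and equating the coefficients of cos(5t) and sin(5t) gives A = -1/101, B = -10/101, so x_p = -10*sin(5*t)/101 - cos(5*t)/101.

x = -10*sin(5*t)/101 - cos(5*t)/101 + C1*cos(5*t)*exp(-t) + C2*exp(-t)*sin(5*t)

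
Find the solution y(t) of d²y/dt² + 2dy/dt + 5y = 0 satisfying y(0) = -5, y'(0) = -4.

Characteristic equation r² + 2r + 5 = 0 has discriminant (2)² - 4·(5) = -16 < 0, so r = -1 ± 2i.
Hence y_h = C1*cos(2*t)*exp(-t) + C2*exp(-t)*sin(2*t).
Apply the initial conditions: y(0) = C1 = -5 and y'(0) = -C1 + 2*C2 = -4. Solving gives C1 = -5, C2 = -9/2.

y = -5*cos(2*t)*exp(-t) - 9*exp(-t)*sin(2*t)/2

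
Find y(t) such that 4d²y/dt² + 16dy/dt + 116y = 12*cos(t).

Divide through by 4: y'' + 4y' + 29y = 3*cos(t).
Characteristic equation r² + 4r + 29 = 0 has discriminant (4)² - 4·(29) = -100 < 0, so r = -2 ± 5i.
Hence y_h = C1*cos(5*t)*exp(-2*t) + C2*exp(-2*t)*sin(5*t).
Try y_p = A*cos(t) + B*sin(t). Substituting and equating the coefficients of cos(t) and sin(t) gives A = 21/200, B = 3/200, so y_p = 3*sin(t)/200 + 21*cos(t)/200.

y = 3*sin(t)/200 + 21*cos(t)/200 + C1*cos(5*t)*exp(-2*t) + C2*exp(-2*t)*sin(5*t)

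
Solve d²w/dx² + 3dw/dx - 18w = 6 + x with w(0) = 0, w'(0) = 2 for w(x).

Characteristic equation r² + 3r - 18 = 0 factors as (r + 6)(r - 3) = 0, so r = -6, 3.
Hence w_h = C1*exp(-6*x) + C2*exp(3*x).
For the particular solution try w_p = A0 + A1*x. Substituting and matching coefficients of each power of x gives A0 = -37/108, A1 = -1/18, so w_p = -37/108 - x/18.
General solution: w = -37/108 - x/18 + C1*exp(-6*x) + C2*exp(3*x).
Apply the initial conditions: w(0) = -37/108 + C1 + C2 = 0 and w'(0) = -1/18 - 6*C1 + 3*C2 = 2. Solving gives C1 = -37/324, C2 = 37/81.

w = -37/108 - 37*exp(-6*x)/324 - x/18 + 37*exp(3*x)/81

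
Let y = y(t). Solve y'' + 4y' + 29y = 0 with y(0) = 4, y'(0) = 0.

y = 4*cos(5*t)*exp(-2*t) + 8*exp(-2*t)*sin(5*t)/5

Characteristic equation r² + 4r + 29 = 0 has discriminant (4)² - 4·(29) = -100 < 0, so r = -2 ± 5i.
Hence y_h = C1*cos(5*t)*exp(-2*t) + C2*exp(-2*t)*sin(5*t).
Apply the initial conditions: y(0) = C1 = 4 and y'(0) = -2*C1 + 5*C2 = 0. Solving gives C1 = 4, C2 = 8/5.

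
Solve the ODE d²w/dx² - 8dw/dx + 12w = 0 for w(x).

Characteristic equation r² - 8r + 12 = 0 factors as (r - 2)(r - 6) = 0, so r = 2, 6.
Hence w_h = C1*exp(2*x) + C2*exp(6*x).

w = C1*exp(2*x) + C2*exp(6*x)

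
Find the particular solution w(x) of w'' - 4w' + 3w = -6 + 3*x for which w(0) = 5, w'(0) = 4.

Characteristic equation r² - 4r + 3 = 0 factors as (r - 3)(r - 1) = 0, so r = 3, 1.
Hence w_h = C1*exp(3*x) + C2*exp(x).
For the particular solution try w_p = A0 + A1*x. Substituting and matching coefficients of each power of x gives A0 = -2/3, A1 = 1, so w_p = -2/3 + x.
General solution: w = -2/3 + x + C1*exp(3*x) + C2*exp(x).
Apply the initial conditions: w(0) = -2/3 + C1 + C2 = 5 and w'(0) = 1 + C2 + 3*C1 = 4. Solving gives C1 = -4/3, C2 = 7.

w = -2/3 + x + 7*exp(x) - 4*exp(3*x)/3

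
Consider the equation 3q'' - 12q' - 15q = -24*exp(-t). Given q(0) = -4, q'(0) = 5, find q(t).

Divide through by 3: q'' - 4q' - 5q = -8*exp(-t).
Characteristic equation r² - 4r - 5 = 0 factors as (r - 5)(r + 1) = 0, so r = 5, -1.
Hence q_h = C1*exp(5*t) + C2*exp(-t).
Since exp(-t) solves the homogeneous equation (r = -1 is a root of multiplicity 1), multiply the trial by t. Try q_p = A*t*exp(-t). Substituting into the equation and dividing by exp(-t) gives A = 4/3, so q_p = 4*t*exp(-t)/3.
General solution: q = C1*exp(5*t) + C2*exp(-t) + 4*t*exp(-t)/3.
Apply the initial conditions: q(0) = C1 + C2 = -4 and q'(0) = 4/3 - C2 + 5*C1 = 5. Solving gives C1 = -1/18, C2 = -71/18.

q = -71*exp(-t)/18 - exp(5*t)/18 + 4*t*exp(-t)/3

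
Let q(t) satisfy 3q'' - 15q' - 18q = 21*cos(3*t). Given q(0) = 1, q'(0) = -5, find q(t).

q = -46*exp(6*t)/105 - 7*cos(3*t)/30 - 7*sin(3*t)/30 + 117*exp(-t)/70

Divide through by 3: q'' - 5q' - 6q = 7*cos(3*t).
Characteristic equation r² - 5r - 6 = 0 factors as (r - 6)(r + 1) = 0, so r = 6, -1.
Hence q_h = C1*exp(6*t) + C2*exp(-t).
Try q_p = A*cos(3*t) + B*sin(3*t). Substituting and equating the coefficients of cos(3t) and sin(3t) gives A = -7/30, B = -7/30, so q_p = -7*cos(3*t)/30 - 7*sin(3*t)/30.
General solution: q = -7*cos(3*t)/30 - 7*sin(3*t)/30 + C1*exp(6*t) + C2*exp(-t).
Apply the initial conditions: q(0) = -7/30 + C1 + C2 = 1 and q'(0) = -7/10 - C2 + 6*C1 = -5. Solving gives C1 = -46/105, C2 = 117/70.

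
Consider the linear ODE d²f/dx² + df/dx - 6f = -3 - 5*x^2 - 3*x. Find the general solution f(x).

f = 49/54 + 5*x**2/6 + 7*x/9 + C1*exp(-3*x) + C2*exp(2*x)

Characteristic equation r² + r - 6 = 0 factors as (r + 3)(r - 2) = 0, so r = -3, 2.
Hence f_h = C1*exp(-3*x) + C2*exp(2*x).
For the particular solution try f_p = A0 + A1*x + A2*x^2. Substituting and matching coefficients of each power of x gives A0 = 49/54, A1 = 7/9, A2 = 5/6, so f_p = 49/54 + 5*x^2/6 + 7*x/9.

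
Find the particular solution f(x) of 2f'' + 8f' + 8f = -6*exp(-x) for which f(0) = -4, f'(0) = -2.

Divide through by 2: f'' + 4f' + 4f = -3*exp(-x).
Characteristic equation r² + 4r + 4 = 0 has discriminant (4)² - 4·(4) = 0, so r = -2 is a repeated root.
Hence f_h = (C1 + C2*x)*exp(-2*x).
Try f_p = A*exp(-x). Substituting into the equation and dividing by exp(-x) gives A = -3, so f_p = -3*exp(-x).
General solution: f = -3*exp(-x) + C1*exp(-2*x) + C2*x*exp(-2*x).
Apply the initial conditions: f(0) = -3 + C1 = -4 and f'(0) = 3 + C2 - 2*C1 = -2. Solving gives C1 = -1, C2 = -7.

f = -exp(-2*x) - 3*exp(-x) - 7*x*exp(-2*x)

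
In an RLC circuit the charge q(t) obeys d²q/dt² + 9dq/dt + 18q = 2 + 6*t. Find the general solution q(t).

q = -1/18 + t/3 + C1*exp(-6*t) + C2*exp(-3*t)

Characteristic equation r² + 9r + 18 = 0 factors as (r + 6)(r + 3) = 0, so r = -6, -3.
Hence q_h = C1*exp(-6*t) + C2*exp(-3*t).
For the particular solution try q_p = A0 + A1*t. Substituting and matching coefficients of each power of t gives A0 = -1/18, A1 = 1/3, so q_p = -1/18 + t/3.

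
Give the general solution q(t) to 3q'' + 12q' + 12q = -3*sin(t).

q = -3*sin(t)/25 + 4*cos(t)/25 + C1*exp(-2*t) + C2*t*exp(-2*t)

Divide through by 3: q'' + 4q' + 4q = -sin(t).
Characteristic equation r² + 4r + 4 = 0 has discriminant (4)² - 4·(4) = 0, so r = -2 is a repeated root.
Hence q_h = (C1 + C2*t)*exp(-2*t).
Try q_p = A*cos(t) + B*sin(t). Substituting and equating the coefficients of cos(t) and sin(t) gives A = 4/25, B = -3/25, so q_p = -3*sin(t)/25 + 4*cos(t)/25.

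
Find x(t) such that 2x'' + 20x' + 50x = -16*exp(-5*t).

Divide through by 2: x'' + 10x' + 25x = -8*exp(-5*t).
Characteristic equation r² + 10r + 25 = 0 has discriminant (10)² - 4·(25) = 0, so r = -5 is a repeated root.
Hence x_h = (C1 + C2*t)*exp(-5*t).
Since exp(-5*t) solves the homogeneous equation (r = -5 is a root of multiplicity 2), multiply the trial by t^2. Try x_p = A*t^2*exp(-5*t). Substituting into the equation and dividing by exp(-5*t) gives A = -4, so x_p = -4*t^2*exp(-5*t).

x = C1*exp(-5*t) - 4*t**2*exp(-5*t) + C2*t*exp(-5*t)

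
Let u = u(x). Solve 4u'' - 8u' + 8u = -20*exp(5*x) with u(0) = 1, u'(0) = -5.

u = -5*exp(5*x)/17 - 82*exp(x)*sin(x)/17 + 22*cos(x)*exp(x)/17

Divide through by 4: u'' - 2u' + 2u = -5*exp(5*x).
Characteristic equation r² - 2r + 2 = 0 has discriminant (-2)² - 4·(2) = -4 < 0, so r = 1 ± i.
Hence u_h = C1*cos(x)*exp(x) + C2*exp(x)*sin(x).
Try u_p = A*exp(5*x). Substituting into the equation and dividing by exp(5*x) gives A = -5/17, so u_p = -5*exp(5*x)/17.
General solution: u = -5*exp(5*x)/17 + C1*cos(x)*exp(x) + C2*exp(x)*sin(x).
Apply the initial conditions: u(0) = -5/17 + C1 = 1 and u'(0) = -25/17 + C1 + C2 = -5. Solving gives C1 = 22/17, C2 = -82/17.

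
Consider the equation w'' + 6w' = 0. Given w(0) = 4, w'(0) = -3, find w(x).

Characteristic equation r² + 6r = 0 factors as (r + 6)r = 0, so r = -6, 0.
Hence w_h = C1*exp(-6*x) + C2.
Apply the initial conditions: w(0) = C1 + C2 = 4 and w'(0) = -6*C1 = -3. Solving gives C1 = 1/2, C2 = 7/2.

w = 7/2 + exp(-6*x)/2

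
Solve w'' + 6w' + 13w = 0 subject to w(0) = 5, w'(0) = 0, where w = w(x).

w = 5*cos(2*x)*exp(-3*x) + 15*exp(-3*x)*sin(2*x)/2

Characteristic equation r² + 6r + 13 = 0 has discriminant (6)² - 4·(13) = -16 < 0, so r = -3 ± 2i.
Hence w_h = C1*cos(2*x)*exp(-3*x) + C2*exp(-3*x)*sin(2*x).
Apply the initial conditions: w(0) = C1 = 5 and w'(0) = -3*C1 + 2*C2 = 0. Solving gives C1 = 5, C2 = 15/2.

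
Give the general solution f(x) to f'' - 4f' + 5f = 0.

f = C1*cos(x)*exp(2*x) + C2*exp(2*x)*sin(x)

Characteristic equation r² - 4r + 5 = 0 has discriminant (-4)² - 4·(5) = -4 < 0, so r = 2 ± i.
Hence f_h = C1*cos(x)*exp(2*x) + C2*exp(2*x)*sin(x).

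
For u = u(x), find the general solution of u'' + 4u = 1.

u = 1/4 + C1*cos(2*x) + C2*sin(2*x)

Characteristic equation r² + 4 = 0 has discriminant (0)² - 4·(4) = -16 < 0, so r = ± 2i.
Hence u_h = C1*cos(2*x) + C2*sin(2*x).
For the particular solution try u_p = A0. Substituting and matching coefficients of each power of x gives A0 = 1/4, so u_p = 1/4.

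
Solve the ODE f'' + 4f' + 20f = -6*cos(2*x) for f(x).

Characteristic equation r² + 4r + 20 = 0 has discriminant (4)² - 4·(20) = -64 < 0, so r = -2 ± 4i.
Hence f_h = C1*cos(4*x)*exp(-2*x) + C2*exp(-2*x)*sin(4*x).
Try f_p = A*cos(2*x) + B*sin(2*x). Substituting and equating the coefficients of cos(2x) and sin(2x) gives A = -3/10, B = -3/20, so f_p = -3*cos(2*x)/10 - 3*sin(2*x)/20.

f = -3*cos(2*x)/10 - 3*sin(2*x)/20 + C1*cos(4*x)*exp(-2*x) + C2*exp(-2*x)*sin(4*x)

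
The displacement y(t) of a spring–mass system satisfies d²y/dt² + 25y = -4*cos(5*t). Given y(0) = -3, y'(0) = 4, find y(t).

y = -3*cos(5*t) + 4*sin(5*t)/5 - 2*t*sin(5*t)/5

Characteristic equation r² + 25 = 0 has discriminant (0)² - 4·(25) = -100 < 0, so r = ± 5i.
Hence y_h = C1*cos(5*t) + C2*sin(5*t).
Since ±5i are characteristic roots, multiply the trial by t. Try y_p = t*(A*cos(5*t) + B*sin(5*t)). Substituting and equating the coefficients of cos(5t) and sin(5t) gives A = 0, B = -2/5, so y_p = -2*t*sin(5*t)/5.
General solution: y = C1*cos(5*t) + C2*sin(5*t) - 2*t*sin(5*t)/5.
Apply the initial conditions: y(0) = C1 = -3 and y'(0) = 5*C2 = 4. Solving gives C1 = -3, C2 = 4/5.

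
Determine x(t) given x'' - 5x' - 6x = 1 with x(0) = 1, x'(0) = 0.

Characteristic equation r² - 5r - 6 = 0 factors as (r + 1)(r - 6) = 0, so r = -1, 6.
Hence x_h = C1*exp(-t) + C2*exp(6*t).
For the particular solution try x_p = A0. Substituting and matching coefficients of each power of t gives A0 = -1/6, so x_p = -1/6.
General solution: x = -1/6 + C1*exp(-t) + C2*exp(6*t).
Apply the initial conditions: x(0) = -1/6 + C1 + C2 = 1 and x'(0) = -C1 + 6*C2 = 0. Solving gives C1 = 1, C2 = 1/6.

x = -1/6 + exp(6*t)/6 + exp(-t)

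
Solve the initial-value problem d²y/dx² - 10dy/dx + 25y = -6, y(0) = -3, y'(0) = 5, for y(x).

y = -6/25 - 69*exp(5*x)/25 + 94*x*exp(5*x)/5

Characteristic equation r² - 10r + 25 = 0 has discriminant (-10)² - 4·(25) = 0, so r = 5 is a repeated root.
Hence y_h = (C1 + C2*x)*exp(5*x).
For the particular solution try y_p = A0. Substituting and matching coefficients of each power of x gives A0 = -6/25, so y_p = -6/25.
General solution: y = -6/25 + C1*exp(5*x) + C2*x*exp(5*x).
Apply the initial conditions: y(0) = -6/25 + C1 = -3 and y'(0) = C2 + 5*C1 = 5. Solving gives C1 = -69/25, C2 = 94/5.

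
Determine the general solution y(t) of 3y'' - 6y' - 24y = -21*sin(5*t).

Divide through by 3: y'' - 2y' - 8y = -7*sin(5*t).
Characteristic equation r² - 2r - 8 = 0 factors as (r + 2)(r - 4) = 0, so r = -2, 4.
Hence y_h = C1*exp(-2*t) + C2*exp(4*t).
Try y_p = A*cos(5*t) + B*sin(5*t). Substituting and equating the coefficients of cos(5t) and sin(5t) gives A = -70/1189, B = 231/1189, so y_p = -70*cos(5*t)/1189 + 231*sin(5*t)/1189.

y = -70*cos(5*t)/1189 + 231*sin(5*t)/1189 + C1*exp(-2*t) + C2*exp(4*t)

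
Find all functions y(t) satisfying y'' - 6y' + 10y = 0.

Characteristic equation r² - 6r + 10 = 0 has discriminant (-6)² - 4·(10) = -4 < 0, so r = 3 ± i.
Hence y_h = C1*cos(t)*exp(3*t) + C2*exp(3*t)*sin(t).

y = C1*cos(t)*exp(3*t) + C2*exp(3*t)*sin(t)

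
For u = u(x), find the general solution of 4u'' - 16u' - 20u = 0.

u = C1*exp(5*x) + C2*exp(-x)

Divide through by 4: u'' - 4u' - 5u = 0.
Characteristic equation r² - 4r - 5 = 0 factors as (r - 5)(r + 1) = 0, so r = 5, -1.
Hence u_h = C1*exp(5*x) + C2*exp(-x).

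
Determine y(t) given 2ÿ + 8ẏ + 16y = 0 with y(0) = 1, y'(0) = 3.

Divide through by 2: y'' + 4y' + 8y = 0.
Characteristic equation r² + 4r + 8 = 0 has discriminant (4)² - 4·(8) = -16 < 0, so r = -2 ± 2i.
Hence y_h = C1*cos(2*t)*exp(-2*t) + C2*exp(-2*t)*sin(2*t).
Apply the initial conditions: y(0) = C1 = 1 and y'(0) = -2*C1 + 2*C2 = 3. Solving gives C1 = 1, C2 = 5/2.

y = cos(2*t)*exp(-2*t) + 5*exp(-2*t)*sin(2*t)/2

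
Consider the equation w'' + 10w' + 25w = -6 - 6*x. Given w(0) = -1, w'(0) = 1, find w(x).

w = -18/125 - 107*exp(-5*x)/125 - 6*x/25 - 76*x*exp(-5*x)/25

Characteristic equation r² + 10r + 25 = 0 has discriminant (10)² - 4·(25) = 0, so r = -5 is a repeated root.
Hence w_h = (C1 + C2*x)*exp(-5*x).
For the particular solution try w_p = A0 + A1*x. Substituting and matching coefficients of each power of x gives A0 = -18/125, A1 = -6/25, so w_p = -18/125 - 6*x/25.
General solution: w = -18/125 - 6*x/25 + C1*exp(-5*x) + C2*x*exp(-5*x).
Apply the initial conditions: w(0) = -18/125 + C1 = -1 and w'(0) = -6/25 + C2 - 5*C1 = 1. Solving gives C1 = -107/125, C2 = -76/25.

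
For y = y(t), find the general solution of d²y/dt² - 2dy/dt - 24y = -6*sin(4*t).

y = -3*cos(4*t)/104 + 15*sin(4*t)/104 + C1*exp(-4*t) + C2*exp(6*t)

Characteristic equation r² - 2r - 24 = 0 factors as (r + 4)(r - 6) = 0, so r = -4, 6.
Hence y_h = C1*exp(-4*t) + C2*exp(6*t).
Try y_p = A*cos(4*t) + B*sin(4*t). Substituting and equating the coefficients of cos(4t) and sin(4t) gives A = -3/104, B = 15/104, so y_p = -3*cos(4*t)/104 + 15*sin(4*t)/104.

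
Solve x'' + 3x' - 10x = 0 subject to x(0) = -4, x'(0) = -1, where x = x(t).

x = -exp(-5*t) - 3*exp(2*t)

Characteristic equation r² + 3r - 10 = 0 factors as (r + 5)(r - 2) = 0, so r = -5, 2.
Hence x_h = C1*exp(-5*t) + C2*exp(2*t).
Apply the initial conditions: x(0) = C1 + C2 = -4 and x'(0) = -5*C1 + 2*C2 = -1. Solving gives C1 = -1, C2 = -3.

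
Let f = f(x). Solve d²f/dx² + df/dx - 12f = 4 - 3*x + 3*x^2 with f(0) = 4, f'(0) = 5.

f = -103/288 - x**2/4 + 5*x/24 + 200*exp(3*x)/63 + 265*exp(-4*x)/224

Characteristic equation r² + r - 12 = 0 factors as (r + 4)(r - 3) = 0, so r = -4, 3.
Hence f_h = C1*exp(-4*x) + C2*exp(3*x).
For the particular solution try f_p = A0 + A1*x + A2*x^2. Substituting and matching coefficients of each power of x gives A0 = -103/288, A1 = 5/24, A2 = -1/4, so f_p = -103/288 - x^2/4 + 5*x/24.
General solution: f = -103/288 - x^2/4 + 5*x/24 + C1*exp(-4*x) + C2*exp(3*x).
Apply the initial conditions: f(0) = -103/288 + C1 + C2 = 4 and f'(0) = 5/24 - 4*C1 + 3*C2 = 5. Solving gives C1 = 265/224, C2 = 200/63.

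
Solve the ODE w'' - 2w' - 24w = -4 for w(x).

w = 1/6 + C1*exp(6*x) + C2*exp(-4*x)

Characteristic equation r² - 2r - 24 = 0 factors as (r - 6)(r + 4) = 0, so r = 6, -4.
Hence w_h = C1*exp(6*x) + C2*exp(-4*x).
For the particular solution try w_p = A0. Substituting and matching coefficients of each power of x gives A0 = 1/6, so w_p = 1/6.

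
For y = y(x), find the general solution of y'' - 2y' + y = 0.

Characteristic equation r² - 2r + 1 = 0 has discriminant (-2)² - 4·(1) = 0, so r = 1 is a repeated root.
Hence y_h = (C1 + C2*x)*exp(x).

y = C1*exp(x) + C2*x*exp(x)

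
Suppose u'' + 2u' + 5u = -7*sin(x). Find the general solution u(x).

u = -7*sin(x)/5 + 7*cos(x)/10 + C1*cos(2*x)*exp(-x) + C2*exp(-x)*sin(2*x)

Characteristic equation r² + 2r + 5 = 0 has discriminant (2)² - 4·(5) = -16 < 0, so r = -1 ± 2i.
Hence u_h = C1*cos(2*x)*exp(-x) + C2*exp(-x)*sin(2*x).
Try u_p = A*cos(x) + B*sin(x). Substituting and equating the coefficients of cos(x) and sin(x) gives A = 7/10, B = -7/5, so u_p = -7*sin(x)/5 + 7*cos(x)/10.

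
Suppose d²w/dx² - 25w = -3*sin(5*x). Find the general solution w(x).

w = 3*sin(5*x)/50 + C1*exp(5*x) + C2*exp(-5*x)

Characteristic equation r² - 25 = 0 factors as (r - 5)(r + 5) = 0, so r = 5, -5.
Hence w_h = C1*exp(5*x) + C2*exp(-5*x).
Try w_p = A*cos(5*x) + B*sin(5*x). Substituting and equating the coefficients of cos(5x) and sin(5x) gives A = 0, B = 3/50, so w_p = 3*sin(5*x)/50.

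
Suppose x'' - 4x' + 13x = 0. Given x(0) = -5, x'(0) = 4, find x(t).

Characteristic equation r² - 4r + 13 = 0 has discriminant (-4)² - 4·(13) = -36 < 0, so r = 2 ± 3i.
Hence x_h = C1*cos(3*t)*exp(2*t) + C2*exp(2*t)*sin(3*t).
Apply the initial conditions: x(0) = C1 = -5 and x'(0) = 2*C1 + 3*C2 = 4. Solving gives C1 = -5, C2 = 14/3.

x = -5*cos(3*t)*exp(2*t) + 14*exp(2*t)*sin(3*t)/3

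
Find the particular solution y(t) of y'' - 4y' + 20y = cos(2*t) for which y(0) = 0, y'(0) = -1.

y = -sin(2*t)/40 + cos(2*t)/20 - 17*exp(2*t)*sin(4*t)/80 - cos(4*t)*exp(2*t)/20

Characteristic equation r² - 4r + 20 = 0 has discriminant (-4)² - 4·(20) = -64 < 0, so r = 2 ± 4i.
Hence y_h = C1*cos(4*t)*exp(2*t) + C2*exp(2*t)*sin(4*t).
Try y_p = A*cos(2*t) + B*sin(2*t). Substituting and equating the coefficients of cos(2t) and sin(2t) gives A = 1/20, B = -1/40, so y_p = -sin(2*t)/40 + cos(2*t)/20.
General solution: y = -sin(2*t)/40 + cos(2*t)/20 + C1*cos(4*t)*exp(2*t) + C2*exp(2*t)*sin(4*t).
Apply the initial conditions: y(0) = 1/20 + C1 = 0 and y'(0) = -1/20 + 2*C1 + 4*C2 = -1. Solving gives C1 = -1/20, C2 = -17/80.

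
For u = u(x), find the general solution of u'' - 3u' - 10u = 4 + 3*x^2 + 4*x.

Characteristic equation r² - 3r - 10 = 0 factors as (r - 5)(r + 2) = 0, so r = 5, -2.
Hence u_h = C1*exp(5*x) + C2*exp(-2*x).
For the particular solution try u_p = A0 + A1*x + A2*x^2. Substituting and matching coefficients of each power of x gives A0 = -197/500, A1 = -11/50, A2 = -3/10, so u_p = -197/500 - 11*x/50 - 3*x^2/10.

u = -197/500 - 11*x/50 - 3*x**2/10 + C1*exp(5*x) + C2*exp(-2*x)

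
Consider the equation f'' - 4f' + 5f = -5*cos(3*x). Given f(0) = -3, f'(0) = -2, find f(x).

Characteristic equation r² - 4r + 5 = 0 has discriminant (-4)² - 4·(5) = -4 < 0, so r = 2 ± i.
Hence f_h = C1*cos(x)*exp(2*x) + C2*exp(2*x)*sin(x).
Try f_p = A*cos(3*x) + B*sin(3*x). Substituting and equating the coefficients of cos(3x) and sin(3x) gives A = 1/8, B = 3/8, so f_p = cos(3*x)/8 + 3*sin(3*x)/8.
General solution: f = cos(3*x)/8 + 3*sin(3*x)/8 + C1*cos(x)*exp(2*x) + C2*exp(2*x)*sin(x).
Apply the initial conditions: f(0) = 1/8 + C1 = -3 and f'(0) = 9/8 + C2 + 2*C1 = -2. Solving gives C1 = -25/8, C2 = 25/8.

f = cos(3*x)/8 + 3*sin(3*x)/8 - 25*cos(x)*exp(2*x)/8 + 25*exp(2*x)*sin(x)/8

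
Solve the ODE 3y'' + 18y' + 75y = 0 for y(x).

y = C1*cos(4*x)*exp(-3*x) + C2*exp(-3*x)*sin(4*x)

Divide through by 3: y'' + 6y' + 25y = 0.
Characteristic equation r² + 6r + 25 = 0 has discriminant (6)² - 4·(25) = -64 < 0, so r = -3 ± 4i.
Hence y_h = C1*cos(4*x)*exp(-3*x) + C2*exp(-3*x)*sin(4*x).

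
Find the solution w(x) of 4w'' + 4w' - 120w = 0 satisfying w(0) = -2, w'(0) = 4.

w = -14*exp(-6*x)/11 - 8*exp(5*x)/11

Divide through by 4: w'' + w' - 30w = 0.
Characteristic equation r² + r - 30 = 0 factors as (r + 6)(r - 5) = 0, so r = -6, 5.
Hence w_h = C1*exp(-6*x) + C2*exp(5*x).
Apply the initial conditions: w(0) = C1 + C2 = -2 and w'(0) = -6*C1 + 5*C2 = 4. Solving gives C1 = -14/11, C2 = -8/11.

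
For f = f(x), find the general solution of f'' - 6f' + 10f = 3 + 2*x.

Characteristic equation r² - 6r + 10 = 0 has discriminant (-6)² - 4·(10) = -4 < 0, so r = 3 ± i.
Hence f_h = C1*cos(x)*exp(3*x) + C2*exp(3*x)*sin(x).
For the particular solution try f_p = A0 + A1*x. Substituting and matching coefficients of each power of x gives A0 = 21/50, A1 = 1/5, so f_p = 21/50 + x/5.

f = 21/50 + x/5 + C1*cos(x)*exp(3*x) + C2*exp(3*x)*sin(x)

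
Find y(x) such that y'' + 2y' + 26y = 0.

Characteristic equation r² + 2r + 26 = 0 has discriminant (2)² - 4·(26) = -100 < 0, so r = -1 ± 5i.
Hence y_h = C1*cos(5*x)*exp(-x) + C2*exp(-x)*sin(5*x).

y = C1*cos(5*x)*exp(-x) + C2*exp(-x)*sin(5*x)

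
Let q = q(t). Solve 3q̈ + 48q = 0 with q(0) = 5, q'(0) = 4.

q = 5*cos(4*t) + sin(4*t)

Divide through by 3: q'' + 16q = 0.
Characteristic equation r² + 16 = 0 has discriminant (0)² - 4·(16) = -64 < 0, so r = ± 4i.
Hence q_h = C1*cos(4*t) + C2*sin(4*t).
Apply the initial conditions: q(0) = C1 = 5 and q'(0) = 4*C2 = 4. Solving gives C1 = 5, C2 = 1.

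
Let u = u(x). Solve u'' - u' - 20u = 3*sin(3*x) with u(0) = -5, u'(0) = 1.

u = -659*exp(-4*x)/225 - 637*exp(5*x)/306 - 87*sin(3*x)/850 + 9*cos(3*x)/850

Characteristic equation r² - r - 20 = 0 factors as (r - 5)(r + 4) = 0, so r = 5, -4.
Hence u_h = C1*exp(5*x) + C2*exp(-4*x).
Try u_p = A*cos(3*x) + B*sin(3*x). Substituting and equating the coefficients of cos(3x) and sin(3x) gives A = 9/850, B = -87/850, so u_p = -87*sin(3*x)/850 + 9*cos(3*x)/850.
General solution: u = -87*sin(3*x)/850 + 9*cos(3*x)/850 + C1*exp(5*x) + C2*exp(-4*x).
Apply the initial conditions: u(0) = 9/850 + C1 + C2 = -5 and u'(0) = -261/850 - 4*C2 + 5*C1 = 1. Solving gives C1 = -637/306, C2 = -659/225.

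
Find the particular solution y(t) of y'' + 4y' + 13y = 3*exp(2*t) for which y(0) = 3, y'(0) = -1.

Characteristic equation r² + 4r + 13 = 0 has discriminant (4)² - 4·(13) = -36 < 0, so r = -2 ± 3i.
Hence y_h = C1*cos(3*t)*exp(-2*t) + C2*exp(-2*t)*sin(3*t).
Try y_p = A*exp(2*t). Substituting into the equation and dividing by exp(2*t) gives A = 3/25, so y_p = 3*exp(2*t)/25.
General solution: y = 3*exp(2*t)/25 + C1*cos(3*t)*exp(-2*t) + C2*exp(-2*t)*sin(3*t).
Apply the initial conditions: y(0) = 3/25 + C1 = 3 and y'(0) = 6/25 - 2*C1 + 3*C2 = -1. Solving gives C1 = 72/25, C2 = 113/75.

y = 3*exp(2*t)/25 + 72*cos(3*t)*exp(-2*t)/25 + 113*exp(-2*t)*sin(3*t)/75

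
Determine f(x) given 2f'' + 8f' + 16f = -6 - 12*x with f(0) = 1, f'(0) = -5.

f = -3*x/4 + cos(2*x)*exp(-2*x) - 9*exp(-2*x)*sin(2*x)/8

Divide through by 2: f'' + 4f' + 8f = -3 - 6*x.
Characteristic equation r² + 4r + 8 = 0 has discriminant (4)² - 4·(8) = -16 < 0, so r = -2 ± 2i.
Hence f_h = C1*cos(2*x)*exp(-2*x) + C2*exp(-2*x)*sin(2*x).
For the particular solution try f_p = A0 + A1*x. Substituting and matching coefficients of each power of x gives A0 = 0, A1 = -3/4, so f_p = -3*x/4.
General solution: f = -3*x/4 + C1*cos(2*x)*exp(-2*x) + C2*exp(-2*x)*sin(2*x).
Apply the initial conditions: f(0) = C1 = 1 and f'(0) = -3/4 - 2*C1 + 2*C2 = -5. Solving gives C1 = 1, C2 = -9/8.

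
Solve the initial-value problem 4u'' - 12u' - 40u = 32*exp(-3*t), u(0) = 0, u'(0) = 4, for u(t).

Divide through by 4: u'' - 3u' - 10u = 8*exp(-3*t).
Characteristic equation r² - 3r - 10 = 0 factors as (r + 2)(r - 5) = 0, so r = -2, 5.
Hence u_h = C1*exp(-2*t) + C2*exp(5*t).
Try u_p = A*exp(-3*t). Substituting into the equation and dividing by exp(-3*t) gives A = 1, so u_p = exp(-3*t).
General solution: u = C1*exp(-2*t) + C2*exp(5*t) + exp(-3*t).
Apply the initial conditions: u(0) = 1 + C1 + C2 = 0 and u'(0) = -3 - 2*C1 + 5*C2 = 4. Solving gives C1 = -12/7, C2 = 5/7.

u = -12*exp(-2*t)/7 + 5*exp(5*t)/7 + exp(-3*t)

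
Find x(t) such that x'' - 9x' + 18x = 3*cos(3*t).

Characteristic equation r² - 9r + 18 = 0 factors as (r - 6)(r - 3) = 0, so r = 6, 3.
Hence x_h = C1*exp(6*t) + C2*exp(3*t).
Try x_p = A*cos(3*t) + B*sin(3*t). Substituting and equating the coefficients of cos(3t) and sin(3t) gives A = 1/30, B = -1/10, so x_p = -sin(3*t)/10 + cos(3*t)/30.

x = -sin(3*t)/10 + cos(3*t)/30 + C1*exp(6*t) + C2*exp(3*t)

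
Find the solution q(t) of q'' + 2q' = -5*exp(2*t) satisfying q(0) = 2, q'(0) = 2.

q = 17/4 - 13*exp(-2*t)/8 - 5*exp(2*t)/8

Characteristic equation r² + 2r = 0 factors as (r + 2)r = 0, so r = -2, 0.
Hence q_h = C1*exp(-2*t) + C2.
Try q_p = A*exp(2*t). Substituting into the equation and dividing by exp(2*t) gives A = -5/8, so q_p = -5*exp(2*t)/8.
General solution: q = C2 - 5*exp(2*t)/8 + C1*exp(-2*t).
Apply the initial conditions: q(0) = -5/8 + C1 + C2 = 2 and q'(0) = -5/4 - 2*C1 = 2. Solving gives C1 = -13/8, C2 = 17/4.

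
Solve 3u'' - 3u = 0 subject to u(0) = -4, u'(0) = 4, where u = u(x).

u = -4*exp(-x)

Divide through by 3: u'' - u = 0.
Characteristic equation r² - 1 = 0 factors as (r + 1)(r - 1) = 0, so r = -1, 1.
Hence u_h = C1*exp(-x) + C2*exp(x).
Apply the initial conditions: u(0) = C1 + C2 = -4 and u'(0) = C2 - C1 = 4. Solving gives C1 = -4, C2 = 0.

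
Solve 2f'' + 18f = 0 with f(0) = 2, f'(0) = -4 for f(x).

f = 2*cos(3*x) - 4*sin(3*x)/3

Divide through by 2: f'' + 9f = 0.
Characteristic equation r² + 9 = 0 has discriminant (0)² - 4·(9) = -36 < 0, so r = ± 3i.
Hence f_h = C1*cos(3*x) + C2*sin(3*x).
Apply the initial conditions: f(0) = C1 = 2 and f'(0) = 3*C2 = -4. Solving gives C1 = 2, C2 = -4/3.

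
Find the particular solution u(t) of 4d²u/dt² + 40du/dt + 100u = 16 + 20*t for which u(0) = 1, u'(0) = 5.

Divide through by 4: u'' + 10u' + 25u = 4 + 5*t.
Characteristic equation r² + 10r + 25 = 0 has discriminant (10)² - 4·(25) = 0, so r = -5 is a repeated root.
Hence u_h = (C1 + C2*t)*exp(-5*t).
For the particular solution try u_p = A0 + A1*t. Substituting and matching coefficients of each power of t gives A0 = 2/25, A1 = 1/5, so u_p = 2/25 + t/5.
General solution: u = 2/25 + t/5 + C1*exp(-5*t) + C2*t*exp(-5*t).
Apply the initial conditions: u(0) = 2/25 + C1 = 1 and u'(0) = 1/5 + C2 - 5*C1 = 5. Solving gives C1 = 23/25, C2 = 47/5.

u = 2/25 + t/5 + 23*exp(-5*t)/25 + 47*t*exp(-5*t)/5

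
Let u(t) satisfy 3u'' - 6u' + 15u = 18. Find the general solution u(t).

u = 6/5 + C1*cos(2*t)*exp(t) + C2*exp(t)*sin(2*t)

Divide through by 3: u'' - 2u' + 5u = 6.
Characteristic equation r² - 2r + 5 = 0 has discriminant (-2)² - 4·(5) = -16 < 0, so r = 1 ± 2i.
Hence u_h = C1*cos(2*t)*exp(t) + C2*exp(t)*sin(2*t).
For the particular solution try u_p = A0. Substituting and matching coefficients of each power of t gives A0 = 6/5, so u_p = 6/5.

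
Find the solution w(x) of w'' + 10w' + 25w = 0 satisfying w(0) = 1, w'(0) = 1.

Characteristic equation r² + 10r + 25 = 0 has discriminant (10)² - 4·(25) = 0, so r = -5 is a repeated root.
Hence w_h = (C1 + C2*x)*exp(-5*x).
Apply the initial conditions: w(0) = C1 = 1 and w'(0) = C2 - 5*C1 = 1. Solving gives C1 = 1, C2 = 6.

w = 6*x*exp(-5*x) + exp(-5*x)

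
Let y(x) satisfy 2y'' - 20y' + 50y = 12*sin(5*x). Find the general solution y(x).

Divide through by 2: y'' - 10y' + 25y = 6*sin(5*x).
Characteristic equation r² - 10r + 25 = 0 has discriminant (-10)² - 4·(25) = 0, so r = 5 is a repeated root.
Hence y_h = (C1 + C2*x)*exp(5*x).
Try y_p = A*cos(5*x) + B*sin(5*x). Substituting and equating the coefficients of cos(5x) and sin(5x) gives A = 3/25, B = 0, so y_p = 3*cos(5*x)/25.

y = 3*cos(5*x)/25 + C1*exp(5*x) + C2*x*exp(5*x)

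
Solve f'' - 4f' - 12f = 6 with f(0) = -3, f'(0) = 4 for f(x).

f = -1/2 - 19*exp(-2*x)/8 - exp(6*x)/8

Characteristic equation r² - 4r - 12 = 0 factors as (r - 6)(r + 2) = 0, so r = 6, -2.
Hence f_h = C1*exp(6*x) + C2*exp(-2*x).
For the particular solution try f_p = A0. Substituting and matching coefficients of each power of x gives A0 = -1/2, so f_p = -1/2.
General solution: f = -1/2 + C1*exp(6*x) + C2*exp(-2*x).
Apply the initial conditions: f(0) = -1/2 + C1 + C2 = -3 and f'(0) = -2*C2 + 6*C1 = 4. Solving gives C1 = -1/8, C2 = -19/8.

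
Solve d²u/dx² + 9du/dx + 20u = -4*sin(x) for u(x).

u = -38*sin(x)/221 + 18*cos(x)/221 + C1*exp(-4*x) + C2*exp(-5*x)

Characteristic equation r² + 9r + 20 = 0 factors as (r + 4)(r + 5) = 0, so r = -4, -5.
Hence u_h = C1*exp(-4*x) + C2*exp(-5*x).
Try u_p = A*cos(x) + B*sin(x). Substituting and equating the coefficients of cos(x) and sin(x) gives A = 18/221, B = -38/221, so u_p = -38*sin(x)/221 + 18*cos(x)/221.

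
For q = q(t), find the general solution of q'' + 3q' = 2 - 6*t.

Characteristic equation r² + 3r = 0 factors as (r + 3)r = 0, so r = -3, 0.
Hence q_h = C1*exp(-3*t) + C2.
Since 0 is a characteristic root (multiplicity 1), multiply the polynomial trial by t: try q_p = t*(A0 + A1*t). Substituting and matching coefficients of each power of t gives A0 = 4/3, A1 = -1, so q_p = -t^2 + 4*t/3.

q = C2 - t**2 + 4*t/3 + C1*exp(-3*t)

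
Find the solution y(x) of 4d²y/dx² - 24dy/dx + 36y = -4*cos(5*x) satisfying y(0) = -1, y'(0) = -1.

y = -293*exp(3*x)/289 + 4*cos(5*x)/289 + 15*sin(5*x)/578 + 65*x*exp(3*x)/34

Divide through by 4: y'' - 6y' + 9y = -cos(5*x).
Characteristic equation r² - 6r + 9 = 0 has discriminant (-6)² - 4·(9) = 0, so r = 3 is a repeated root.
Hence y_h = (C1 + C2*x)*exp(3*x).
Try y_p = A*cos(5*x) + B*sin(5*x). Substituting and equating the coefficients of cos(5x) and sin(5x) gives A = 4/289, B = 15/578, so y_p = 4*cos(5*x)/289 + 15*sin(5*x)/578.
General solution: y = 4*cos(5*x)/289 + 15*sin(5*x)/578 + C1*exp(3*x) + C2*x*exp(3*x).
Apply the initial conditions: y(0) = 4/289 + C1 = -1 and y'(0) = 75/578 + C2 + 3*C1 = -1. Solving gives C1 = -293/289, C2 = 65/34.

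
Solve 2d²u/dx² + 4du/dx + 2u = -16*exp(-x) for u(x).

u = C1*exp(-x) - 4*x**2*exp(-x) + C2*x*exp(-x)

Divide through by 2: u'' + 2u' + u = -8*exp(-x).
Characteristic equation r² + 2r + 1 = 0 has discriminant (2)² - 4·(1) = 0, so r = -1 is a repeated root.
Hence u_h = (C1 + C2*x)*exp(-x).
Since exp(-x) solves the homogeneous equation (r = -1 is a root of multiplicity 2), multiply the trial by x^2. Try u_p = A*x^2*exp(-x). Substituting into the equation and dividing by exp(-x) gives A = -4, so u_p = -4*x^2*exp(-x).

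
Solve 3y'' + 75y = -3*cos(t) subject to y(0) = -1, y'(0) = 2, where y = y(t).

Divide through by 3: y'' + 25y = -cos(t).
Characteristic equation r² + 25 = 0 has discriminant (0)² - 4·(25) = -100 < 0, so r = ± 5i.
Hence y_h = C1*cos(5*t) + C2*sin(5*t).
Try y_p = A*cos(t) + B*sin(t). Substituting and equating the coefficients of cos(t) and sin(t) gives A = -1/24, B = 0, so y_p = -cos(t)/24.
General solution: y = -cos(t)/24 + C1*cos(5*t) + C2*sin(5*t).
Apply the initial conditions: y(0) = -1/24 + C1 = -1 and y'(0) = 5*C2 = 2. Solving gives C1 = -23/24, C2 = 2/5.

y = -23*cos(5*t)/24 - cos(t)/24 + 2*sin(5*t)/5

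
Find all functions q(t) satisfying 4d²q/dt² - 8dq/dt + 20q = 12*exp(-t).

q = 3*exp(-t)/8 + C1*cos(2*t)*exp(t) + C2*exp(t)*sin(2*t)

Divide through by 4: q'' - 2q' + 5q = 3*exp(-t).
Characteristic equation r² - 2r + 5 = 0 has discriminant (-2)² - 4·(5) = -16 < 0, so r = 1 ± 2i.
Hence q_h = C1*cos(2*t)*exp(t) + C2*exp(t)*sin(2*t).
Try q_p = A*exp(-t). Substituting into the equation and dividing by exp(-t) gives A = 3/8, so q_p = 3*exp(-t)/8.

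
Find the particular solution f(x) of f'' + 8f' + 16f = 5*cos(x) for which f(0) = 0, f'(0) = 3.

f = -75*exp(-4*x)/289 + 40*sin(x)/289 + 75*cos(x)/289 + 31*x*exp(-4*x)/17

Characteristic equation r² + 8r + 16 = 0 has discriminant (8)² - 4·(16) = 0, so r = -4 is a repeated root.
Hence f_h = (C1 + C2*x)*exp(-4*x).
Try f_p = A*cos(x) + B*sin(x). Substituting and equating the coefficients of cos(x) and sin(x) gives A = 75/289, B = 40/289, so f_p = 40*sin(x)/289 + 75*cos(x)/289.
General solution: f = 40*sin(x)/289 + 75*cos(x)/289 + C1*exp(-4*x) + C2*x*exp(-4*x).
Apply the initial conditions: f(0) = 75/289 + C1 = 0 and f'(0) = 40/289 + C2 - 4*C1 = 3. Solving gives C1 = -75/289, C2 = 31/17.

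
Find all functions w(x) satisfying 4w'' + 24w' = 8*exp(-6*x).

w = C2 + C1*exp(-6*x) - x*exp(-6*x)/3

Divide through by 4: w'' + 6w' = 2*exp(-6*x).
Characteristic equation r² + 6r = 0 factors as (r + 6)r = 0, so r = -6, 0.
Hence w_h = C1*exp(-6*x) + C2.
Since exp(-6*x) solves the homogeneous equation (r = -6 is a root of multiplicity 1), multiply the trial by x. Try w_p = A*x*exp(-6*x). Substituting into the equation and dividing by exp(-6*x) gives A = -1/3, so w_p = -x*exp(-6*x)/3.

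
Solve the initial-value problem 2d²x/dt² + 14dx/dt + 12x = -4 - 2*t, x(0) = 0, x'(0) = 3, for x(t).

Divide through by 2: x'' + 7x' + 6x = -2 - t.
Characteristic equation r² + 7r + 6 = 0 factors as (r + 6)(r + 1) = 0, so r = -6, -1.
Hence x_h = C1*exp(-6*t) + C2*exp(-t).
For the particular solution try x_p = A0 + A1*t. Substituting and matching coefficients of each power of t gives A0 = -5/36, A1 = -1/6, so x_p = -5/36 - t/6.
General solution: x = -5/36 - t/6 + C1*exp(-6*t) + C2*exp(-t).
Apply the initial conditions: x(0) = -5/36 + C1 + C2 = 0 and x'(0) = -1/6 - C2 - 6*C1 = 3. Solving gives C1 = -119/180, C2 = 4/5.

x = -5/36 - 119*exp(-6*t)/180 - t/6 + 4*exp(-t)/5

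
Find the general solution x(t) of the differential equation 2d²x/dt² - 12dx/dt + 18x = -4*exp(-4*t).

Divide through by 2: x'' - 6x' + 9x = -2*exp(-4*t).
Characteristic equation r² - 6r + 9 = 0 has discriminant (-6)² - 4·(9) = 0, so r = 3 is a repeated root.
Hence x_h = (C1 + C2*t)*exp(3*t).
Try x_p = A*exp(-4*t). Substituting into the equation and dividing by exp(-4*t) gives A = -2/49, so x_p = -2*exp(-4*t)/49.

x = -2*exp(-4*t)/49 + C1*exp(3*t) + C2*t*exp(3*t)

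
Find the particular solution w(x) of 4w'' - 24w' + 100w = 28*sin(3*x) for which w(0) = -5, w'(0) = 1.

w = 28*sin(3*x)/145 + 63*cos(3*x)/290 - 1513*cos(4*x)*exp(3*x)/290 + 4661*exp(3*x)*sin(4*x)/1160

Divide through by 4: w'' - 6w' + 25w = 7*sin(3*x).
Characteristic equation r² - 6r + 25 = 0 has discriminant (-6)² - 4·(25) = -64 < 0, so r = 3 ± 4i.
Hence w_h = C1*cos(4*x)*exp(3*x) + C2*exp(3*x)*sin(4*x).
Try w_p = A*cos(3*x) + B*sin(3*x). Substituting and equating the coefficients of cos(3x) and sin(3x) gives A = 63/290, B = 28/145, so w_p = 28*sin(3*x)/145 + 63*cos(3*x)/290.
General solution: w = 28*sin(3*x)/145 + 63*cos(3*x)/290 + C1*cos(4*x)*exp(3*x) + C2*exp(3*x)*sin(4*x).
Apply the initial conditions: w(0) = 63/290 + C1 = -5 and w'(0) = 84/145 + 3*C1 + 4*C2 = 1. Solving gives C1 = -1513/290, C2 = 4661/1160.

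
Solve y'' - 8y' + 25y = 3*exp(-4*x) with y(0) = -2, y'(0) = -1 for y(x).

Characteristic equation r² - 8r + 25 = 0 has discriminant (-8)² - 4·(25) = -36 < 0, so r = 4 ± 3i.
Hence y_h = C1*cos(3*x)*exp(4*x) + C2*exp(4*x)*sin(3*x).
Try y_p = A*exp(-4*x). Substituting into the equation and dividing by exp(-4*x) gives A = 3/73, so y_p = 3*exp(-4*x)/73.
General solution: y = 3*exp(-4*x)/73 + C1*cos(3*x)*exp(4*x) + C2*exp(4*x)*sin(3*x).
Apply the initial conditions: y(0) = 3/73 + C1 = -2 and y'(0) = -12/73 + 3*C2 + 4*C1 = -1. Solving gives C1 = -149/73, C2 = 535/219.

y = 3*exp(-4*x)/73 - 149*cos(3*x)*exp(4*x)/73 + 535*exp(4*x)*sin(3*x)/219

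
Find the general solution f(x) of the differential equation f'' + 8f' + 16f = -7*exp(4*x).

Characteristic equation r² + 8r + 16 = 0 has discriminant (8)² - 4·(16) = 0, so r = -4 is a repeated root.
Hence f_h = (C1 + C2*x)*exp(-4*x).
Try f_p = A*exp(4*x). Substituting into the equation and dividing by exp(4*x) gives A = -7/64, so f_p = -7*exp(4*x)/64.

f = -7*exp(4*x)/64 + C1*exp(-4*x) + C2*x*exp(-4*x)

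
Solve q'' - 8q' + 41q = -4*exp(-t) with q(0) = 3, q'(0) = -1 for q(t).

Characteristic equation r² - 8r + 41 = 0 has discriminant (-8)² - 4·(41) = -100 < 0, so r = 4 ± 5i.
Hence q_h = C1*cos(5*t)*exp(4*t) + C2*exp(4*t)*sin(5*t).
Try q_p = A*exp(-t). Substituting into the equation and dividing by exp(-t) gives A = -2/25, so q_p = -2*exp(-t)/25.
General solution: q = -2*exp(-t)/25 + C1*cos(5*t)*exp(4*t) + C2*exp(4*t)*sin(5*t).
Apply the initial conditions: q(0) = -2/25 + C1 = 3 and q'(0) = 2/25 + 4*C1 + 5*C2 = -1. Solving gives C1 = 77/25, C2 = -67/25.

q = -2*exp(-t)/25 - 67*exp(4*t)*sin(5*t)/25 + 77*cos(5*t)*exp(4*t)/25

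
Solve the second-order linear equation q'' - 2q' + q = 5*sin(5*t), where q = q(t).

q = -30*sin(5*t)/169 + 25*cos(5*t)/338 + C1*exp(t) + C2*t*exp(t)

Characteristic equation r² - 2r + 1 = 0 has discriminant (-2)² - 4·(1) = 0, so r = 1 is a repeated root.
Hence q_h = (C1 + C2*t)*exp(t).
Try q_p = A*cos(5*t) + B*sin(5*t). Substituting and equating the coefficients of cos(5t) and sin(5t) gives A = 25/338, B = -30/169, so q_p = -30*sin(5*t)/169 + 25*cos(5*t)/338.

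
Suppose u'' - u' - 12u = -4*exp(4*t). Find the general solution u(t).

Characteristic equation r² - r - 12 = 0 factors as (r - 4)(r + 3) = 0, so r = 4, -3.
Hence u_h = C1*exp(4*t) + C2*exp(-3*t).
Since exp(4*t) solves the homogeneous equation (r = 4 is a root of multiplicity 1), multiply the trial by t. Try u_p = A*t*exp(4*t). Substituting into the equation and dividing by exp(4*t) gives A = -4/7, so u_p = -4*t*exp(4*t)/7.

u = C1*exp(4*t) + C2*exp(-3*t) - 4*t*exp(4*t)/7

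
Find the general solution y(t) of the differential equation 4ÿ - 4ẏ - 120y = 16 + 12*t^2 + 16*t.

Divide through by 4: y'' - y' - 30y = 4 + 3*t^2 + 4*t.
Characteristic equation r² - r - 30 = 0 factors as (r - 6)(r + 5) = 0, so r = 6, -5.
Hence y_h = C1*exp(6*t) + C2*exp(-5*t).
For the particular solution try y_p = A0 + A1*t + A2*t^2. Substituting and matching coefficients of each power of t gives A0 = -611/4500, A1 = -19/150, A2 = -1/10, so y_p = -611/4500 - 19*t/150 - t^2/10.

y = -611/4500 - 19*t/150 - t**2/10 + C1*exp(6*t) + C2*exp(-5*t)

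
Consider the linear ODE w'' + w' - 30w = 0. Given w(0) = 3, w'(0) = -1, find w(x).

w = 16*exp(-6*x)/11 + 17*exp(5*x)/11

Characteristic equation r² + r - 30 = 0 factors as (r + 6)(r - 5) = 0, so r = -6, 5.
Hence w_h = C1*exp(-6*x) + C2*exp(5*x).
Apply the initial conditions: w(0) = C1 + C2 = 3 and w'(0) = -6*C1 + 5*C2 = -1. Solving gives C1 = 16/11, C2 = 17/11.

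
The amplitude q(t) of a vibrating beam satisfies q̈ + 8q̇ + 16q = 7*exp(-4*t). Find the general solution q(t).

Characteristic equation r² + 8r + 16 = 0 has discriminant (8)² - 4·(16) = 0, so r = -4 is a repeated root.
Hence q_h = (C1 + C2*t)*exp(-4*t).
Since exp(-4*t) solves the homogeneous equation (r = -4 is a root of multiplicity 2), multiply the trial by t^2. Try q_p = A*t^2*exp(-4*t). Substituting into the equation and dividing by exp(-4*t) gives A = 7/2, so q_p = 7*t^2*exp(-4*t)/2.

q = C1*exp(-4*t) + 7*t**2*exp(-4*t)/2 + C2*t*exp(-4*t)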